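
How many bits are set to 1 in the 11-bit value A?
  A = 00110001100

00110001100
1-bits at positions (from bit 0 = LSB): 2, 3, 7, 8
Count = 4

Answer: 4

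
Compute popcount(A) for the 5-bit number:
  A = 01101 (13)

01101
1-bits at positions (from bit 0 = LSB): 0, 2, 3
Count = 3

Answer: 3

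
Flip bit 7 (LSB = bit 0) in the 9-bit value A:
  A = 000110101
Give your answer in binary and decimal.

Mask = 1 << 7 = 010000000
Bit 7 of A is 0; XOR with the mask flips it to 1.
  000110101
^ 010000000
-----------
  010110101

Answer: 010110101 (181)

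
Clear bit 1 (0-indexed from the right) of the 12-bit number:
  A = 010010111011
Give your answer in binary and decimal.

Mask = ~(1 << 1) = 111111111101
Bit 1 of A is 1, so AND-ing with the mask clears it to 0.
  010010111011
& 111111111101
--------------
  010010111001

Answer: 010010111001 (1209)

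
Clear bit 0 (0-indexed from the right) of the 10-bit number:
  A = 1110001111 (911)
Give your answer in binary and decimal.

Mask = ~(1 << 0) = 1111111110
Bit 0 of A is 1, so AND-ing with the mask clears it to 0.
  1110001111
& 1111111110
------------
  1110001110

Answer: 1110001110 (910)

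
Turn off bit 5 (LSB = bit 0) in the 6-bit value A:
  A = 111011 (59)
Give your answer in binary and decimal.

Mask = ~(1 << 5) = 011111
Bit 5 of A is 1, so AND-ing with the mask clears it to 0.
  111011
& 011111
--------
  011011

Answer: 011011 (27)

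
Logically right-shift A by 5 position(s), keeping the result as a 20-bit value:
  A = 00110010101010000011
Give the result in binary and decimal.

Logical shift right by 5: drop the bottom 5 bit(s), prepend 5 zero(s) on the left.
  00110010101010000011  ->  keep [001100101010100], discard [00011], prepend 00000
= 00000001100101010100

Answer: 00000001100101010100 (6484)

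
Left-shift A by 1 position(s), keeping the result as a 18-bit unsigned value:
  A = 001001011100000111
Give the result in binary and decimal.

Shift left by 1: drop the top 1 bit(s), append 1 zero(s) on the right.
  001001011100000111  ->  discard [0], keep [01001011100000111], append 0
= 010010111000001110

Answer: 010010111000001110 (77326)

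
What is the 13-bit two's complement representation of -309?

1. Binary of +309:  0000100110101
2. Invert bits:     1111011001010
3. Add 1:           1111011001011

Answer: 1111011001011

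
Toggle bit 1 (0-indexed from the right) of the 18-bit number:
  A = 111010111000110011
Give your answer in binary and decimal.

Mask = 1 << 1 = 000000000000000010
Bit 1 of A is 1; XOR with the mask flips it to 0.
  111010111000110011
^ 000000000000000010
--------------------
  111010111000110001

Answer: 111010111000110001 (241201)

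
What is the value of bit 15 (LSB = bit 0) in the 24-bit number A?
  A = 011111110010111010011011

Bit 15 is the 16th from the right.
  011111110010111010011011
          ^
That bit is 0.

Answer: 0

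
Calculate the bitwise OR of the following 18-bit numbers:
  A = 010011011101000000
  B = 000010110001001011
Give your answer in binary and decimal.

Apply | to each column (1 where either bit is 1):
  010011011101000000
| 000010110001001011
--------------------
  010011111101001011

Answer: 010011111101001011 (81739)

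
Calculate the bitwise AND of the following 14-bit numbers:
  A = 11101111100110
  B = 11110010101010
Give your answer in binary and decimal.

Apply & to each column (1 only where both bits are 1):
  11101111100110
& 11110010101010
----------------
  11100010100010

Answer: 11100010100010 (14498)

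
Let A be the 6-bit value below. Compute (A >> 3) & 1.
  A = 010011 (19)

Bit 3 is the 4th from the right.
  010011
    ^
That bit is 0.

Answer: 0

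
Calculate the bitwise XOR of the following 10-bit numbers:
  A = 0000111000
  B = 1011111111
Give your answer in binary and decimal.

Apply ^ to each column (1 where bits differ):
  0000111000
^ 1011111111
------------
  1011000111

Answer: 1011000111 (711)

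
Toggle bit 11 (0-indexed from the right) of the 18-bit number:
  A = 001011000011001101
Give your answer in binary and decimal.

Mask = 1 << 11 = 000000100000000000
Bit 11 of A is 0; XOR with the mask flips it to 1.
  001011000011001101
^ 000000100000000000
--------------------
  001011100011001101

Answer: 001011100011001101 (47309)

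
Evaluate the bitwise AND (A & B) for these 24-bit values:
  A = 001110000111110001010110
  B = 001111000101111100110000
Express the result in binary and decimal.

Apply & to each column (1 only where both bits are 1):
  001110000111110001010110
& 001111000101111100110000
--------------------------
  001110000101110000010000

Answer: 001110000101110000010000 (3693584)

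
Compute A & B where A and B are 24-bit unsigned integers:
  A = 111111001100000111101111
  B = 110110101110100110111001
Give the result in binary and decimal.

Apply & to each column (1 only where both bits are 1):
  111111001100000111101111
& 110110101110100110111001
--------------------------
  110110001100000110101001

Answer: 110110001100000110101001 (14205353)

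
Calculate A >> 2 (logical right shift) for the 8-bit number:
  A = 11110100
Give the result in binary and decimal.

Logical shift right by 2: drop the bottom 2 bit(s), prepend 2 zero(s) on the left.
  11110100  ->  keep [111101], discard [00], prepend 00
= 00111101

Answer: 00111101 (61)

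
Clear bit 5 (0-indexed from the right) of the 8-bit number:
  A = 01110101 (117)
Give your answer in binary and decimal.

Mask = ~(1 << 5) = 11011111
Bit 5 of A is 1, so AND-ing with the mask clears it to 0.
  01110101
& 11011111
----------
  01010101

Answer: 01010101 (85)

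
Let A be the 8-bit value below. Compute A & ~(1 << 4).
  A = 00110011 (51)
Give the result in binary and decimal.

Mask = ~(1 << 4) = 11101111
Bit 4 of A is 1, so AND-ing with the mask clears it to 0.
  00110011
& 11101111
----------
  00100011

Answer: 00100011 (35)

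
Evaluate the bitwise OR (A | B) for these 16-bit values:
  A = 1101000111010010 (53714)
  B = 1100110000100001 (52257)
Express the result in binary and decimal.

Apply | to each column (1 where either bit is 1):
  1101000111010010
| 1100110000100001
------------------
  1101110111110011

Answer: 1101110111110011 (56819)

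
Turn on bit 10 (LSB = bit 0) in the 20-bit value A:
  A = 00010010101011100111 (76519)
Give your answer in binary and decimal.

Mask = 1 << 10 = 00000000010000000000
Bit 10 of A is 0, so OR-ing with the mask flips it to 1.
  00010010101011100111
| 00000000010000000000
----------------------
  00010010111011100111

Answer: 00010010111011100111 (77543)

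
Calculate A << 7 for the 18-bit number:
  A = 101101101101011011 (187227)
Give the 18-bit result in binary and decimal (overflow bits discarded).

Shift left by 7: drop the top 7 bit(s), append 7 zero(s) on the right.
  101101101101011011  ->  discard [1011011], keep [01101011011], append 0000000
= 011010110110000000

Answer: 011010110110000000 (109952)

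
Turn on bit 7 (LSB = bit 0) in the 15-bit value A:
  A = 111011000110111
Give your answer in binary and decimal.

Mask = 1 << 7 = 000000010000000
Bit 7 of A is 0, so OR-ing with the mask flips it to 1.
  111011000110111
| 000000010000000
-----------------
  111011010110111

Answer: 111011010110111 (30391)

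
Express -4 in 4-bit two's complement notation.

1. Binary of +4:  0100
2. Invert bits:     1011
3. Add 1:           1100

Answer: 1100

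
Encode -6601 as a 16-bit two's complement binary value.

1. Binary of +6601:  0001100111001001
2. Invert bits:     1110011000110110
3. Add 1:           1110011000110111

Answer: 1110011000110111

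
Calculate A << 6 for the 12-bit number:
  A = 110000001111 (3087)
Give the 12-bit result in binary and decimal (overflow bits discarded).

Shift left by 6: drop the top 6 bit(s), append 6 zero(s) on the right.
  110000001111  ->  discard [110000], keep [001111], append 000000
= 001111000000

Answer: 001111000000 (960)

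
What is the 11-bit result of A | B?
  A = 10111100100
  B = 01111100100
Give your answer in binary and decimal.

Apply | to each column (1 where either bit is 1):
  10111100100
| 01111100100
-------------
  11111100100

Answer: 11111100100 (2020)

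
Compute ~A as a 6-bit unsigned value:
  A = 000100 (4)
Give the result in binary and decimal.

Flip each bit (0->1, 1->0):
  000100
  111011

Answer: 111011 (59)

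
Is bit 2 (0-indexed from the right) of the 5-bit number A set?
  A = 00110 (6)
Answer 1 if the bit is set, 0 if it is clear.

Bit 2 is the 3rd from the right.
  00110
    ^
That bit is 1.

Answer: 1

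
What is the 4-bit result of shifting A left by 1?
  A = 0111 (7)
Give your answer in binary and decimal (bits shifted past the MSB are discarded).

Shift left by 1: drop the top 1 bit(s), append 1 zero(s) on the right.
  0111  ->  discard [0], keep [111], append 0
= 1110

Answer: 1110 (14)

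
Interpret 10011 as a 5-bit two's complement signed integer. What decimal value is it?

MSB is 1, so the value is negative. Find the magnitude:
1. Invert bits:  01100
2. Add 1:        01101  = 13
3. Apply sign:   -13

Answer: -13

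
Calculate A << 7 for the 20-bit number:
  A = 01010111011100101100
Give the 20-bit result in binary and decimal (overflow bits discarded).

Shift left by 7: drop the top 7 bit(s), append 7 zero(s) on the right.
  01010111011100101100  ->  discard [0101011], keep [1011100101100], append 0000000
= 10111001011000000000

Answer: 10111001011000000000 (759296)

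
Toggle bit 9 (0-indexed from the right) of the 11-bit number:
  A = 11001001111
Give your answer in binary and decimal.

Mask = 1 << 9 = 01000000000
Bit 9 of A is 1; XOR with the mask flips it to 0.
  11001001111
^ 01000000000
-------------
  10001001111

Answer: 10001001111 (1103)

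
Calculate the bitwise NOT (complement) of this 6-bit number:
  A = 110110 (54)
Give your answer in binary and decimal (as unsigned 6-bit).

Flip each bit (0->1, 1->0):
  110110
  001001

Answer: 001001 (9)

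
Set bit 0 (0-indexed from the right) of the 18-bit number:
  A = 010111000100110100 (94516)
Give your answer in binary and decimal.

Mask = 1 << 0 = 000000000000000001
Bit 0 of A is 0, so OR-ing with the mask flips it to 1.
  010111000100110100
| 000000000000000001
--------------------
  010111000100110101

Answer: 010111000100110101 (94517)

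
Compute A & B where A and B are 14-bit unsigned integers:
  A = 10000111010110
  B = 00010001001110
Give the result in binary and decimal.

Apply & to each column (1 only where both bits are 1):
  10000111010110
& 00010001001110
----------------
  00000001000110

Answer: 00000001000110 (70)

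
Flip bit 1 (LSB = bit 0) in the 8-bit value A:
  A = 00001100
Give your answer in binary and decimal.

Mask = 1 << 1 = 00000010
Bit 1 of A is 0; XOR with the mask flips it to 1.
  00001100
^ 00000010
----------
  00001110

Answer: 00001110 (14)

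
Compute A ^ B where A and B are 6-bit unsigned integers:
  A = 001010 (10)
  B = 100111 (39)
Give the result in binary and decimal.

Apply ^ to each column (1 where bits differ):
  001010
^ 100111
--------
  101101

Answer: 101101 (45)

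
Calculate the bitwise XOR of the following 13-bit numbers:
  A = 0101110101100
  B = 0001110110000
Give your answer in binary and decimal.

Apply ^ to each column (1 where bits differ):
  0101110101100
^ 0001110110000
---------------
  0100000011100

Answer: 0100000011100 (2076)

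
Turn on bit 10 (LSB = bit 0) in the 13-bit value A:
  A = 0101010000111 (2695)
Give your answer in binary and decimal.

Mask = 1 << 10 = 0010000000000
Bit 10 of A is 0, so OR-ing with the mask flips it to 1.
  0101010000111
| 0010000000000
---------------
  0111010000111

Answer: 0111010000111 (3719)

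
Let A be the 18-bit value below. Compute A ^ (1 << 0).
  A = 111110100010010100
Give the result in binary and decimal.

Mask = 1 << 0 = 000000000000000001
Bit 0 of A is 0; XOR with the mask flips it to 1.
  111110100010010100
^ 000000000000000001
--------------------
  111110100010010101

Answer: 111110100010010101 (256149)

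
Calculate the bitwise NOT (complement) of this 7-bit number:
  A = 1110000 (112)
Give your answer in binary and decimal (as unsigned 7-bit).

Flip each bit (0->1, 1->0):
  1110000
  0001111

Answer: 0001111 (15)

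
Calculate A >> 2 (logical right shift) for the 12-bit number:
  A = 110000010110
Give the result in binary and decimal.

Logical shift right by 2: drop the bottom 2 bit(s), prepend 2 zero(s) on the left.
  110000010110  ->  keep [1100000101], discard [10], prepend 00
= 001100000101

Answer: 001100000101 (773)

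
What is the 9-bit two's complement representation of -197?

1. Binary of +197:  011000101
2. Invert bits:     100111010
3. Add 1:           100111011

Answer: 100111011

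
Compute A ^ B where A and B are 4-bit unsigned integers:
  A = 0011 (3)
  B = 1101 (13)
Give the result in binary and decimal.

Apply ^ to each column (1 where bits differ):
  0011
^ 1101
------
  1110

Answer: 1110 (14)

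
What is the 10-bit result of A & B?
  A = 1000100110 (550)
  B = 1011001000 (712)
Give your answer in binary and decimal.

Apply & to each column (1 only where both bits are 1):
  1000100110
& 1011001000
------------
  1000000000

Answer: 1000000000 (512)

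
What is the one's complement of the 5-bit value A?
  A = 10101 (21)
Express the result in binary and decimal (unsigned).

Flip each bit (0->1, 1->0):
  10101
  01010

Answer: 01010 (10)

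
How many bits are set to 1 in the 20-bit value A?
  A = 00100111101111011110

00100111101111011110
1-bits at positions (from bit 0 = LSB): 1, 2, 3, 4, 6, 7, 8, 9, 11, 12, 13, 14, 17
Count = 13

Answer: 13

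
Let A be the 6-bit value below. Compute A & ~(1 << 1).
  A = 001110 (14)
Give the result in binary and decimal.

Mask = ~(1 << 1) = 111101
Bit 1 of A is 1, so AND-ing with the mask clears it to 0.
  001110
& 111101
--------
  001100

Answer: 001100 (12)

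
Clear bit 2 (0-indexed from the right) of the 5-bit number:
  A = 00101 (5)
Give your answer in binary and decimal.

Mask = ~(1 << 2) = 11011
Bit 2 of A is 1, so AND-ing with the mask clears it to 0.
  00101
& 11011
-------
  00001

Answer: 00001 (1)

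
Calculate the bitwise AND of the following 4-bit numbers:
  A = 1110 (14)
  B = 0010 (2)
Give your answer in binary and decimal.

Apply & to each column (1 only where both bits are 1):
  1110
& 0010
------
  0010

Answer: 0010 (2)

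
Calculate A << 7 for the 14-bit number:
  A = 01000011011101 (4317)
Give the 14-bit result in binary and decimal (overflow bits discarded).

Shift left by 7: drop the top 7 bit(s), append 7 zero(s) on the right.
  01000011011101  ->  discard [0100001], keep [1011101], append 0000000
= 10111010000000

Answer: 10111010000000 (11904)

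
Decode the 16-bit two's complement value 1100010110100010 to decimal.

MSB is 1, so the value is negative. Find the magnitude:
1. Invert bits:  0011101001011101
2. Add 1:        0011101001011110  = 14942
3. Apply sign:   -14942

Answer: -14942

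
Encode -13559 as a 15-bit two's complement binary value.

1. Binary of +13559:  011010011110111
2. Invert bits:     100101100001000
3. Add 1:           100101100001001

Answer: 100101100001001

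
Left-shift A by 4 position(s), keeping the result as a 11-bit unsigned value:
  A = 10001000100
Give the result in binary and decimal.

Shift left by 4: drop the top 4 bit(s), append 4 zero(s) on the right.
  10001000100  ->  discard [1000], keep [1000100], append 0000
= 10001000000

Answer: 10001000000 (1088)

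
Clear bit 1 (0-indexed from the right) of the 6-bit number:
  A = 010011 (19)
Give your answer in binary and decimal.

Mask = ~(1 << 1) = 111101
Bit 1 of A is 1, so AND-ing with the mask clears it to 0.
  010011
& 111101
--------
  010001

Answer: 010001 (17)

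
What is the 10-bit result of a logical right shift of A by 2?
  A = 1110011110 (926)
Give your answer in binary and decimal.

Logical shift right by 2: drop the bottom 2 bit(s), prepend 2 zero(s) on the left.
  1110011110  ->  keep [11100111], discard [10], prepend 00
= 0011100111

Answer: 0011100111 (231)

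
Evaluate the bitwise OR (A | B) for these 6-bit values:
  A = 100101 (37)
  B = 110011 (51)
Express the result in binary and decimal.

Apply | to each column (1 where either bit is 1):
  100101
| 110011
--------
  110111

Answer: 110111 (55)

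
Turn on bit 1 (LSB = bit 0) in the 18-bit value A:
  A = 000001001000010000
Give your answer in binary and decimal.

Mask = 1 << 1 = 000000000000000010
Bit 1 of A is 0, so OR-ing with the mask flips it to 1.
  000001001000010000
| 000000000000000010
--------------------
  000001001000010010

Answer: 000001001000010010 (4626)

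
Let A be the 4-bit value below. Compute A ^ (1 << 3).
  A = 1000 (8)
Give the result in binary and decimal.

Mask = 1 << 3 = 1000
Bit 3 of A is 1; XOR with the mask flips it to 0.
  1000
^ 1000
------
  0000

Answer: 0000 (0)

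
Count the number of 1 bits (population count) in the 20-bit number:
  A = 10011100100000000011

10011100100000000011
1-bits at positions (from bit 0 = LSB): 0, 1, 11, 14, 15, 16, 19
Count = 7

Answer: 7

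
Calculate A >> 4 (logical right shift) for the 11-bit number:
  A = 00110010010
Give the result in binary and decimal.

Logical shift right by 4: drop the bottom 4 bit(s), prepend 4 zero(s) on the left.
  00110010010  ->  keep [0011001], discard [0010], prepend 0000
= 00000011001

Answer: 00000011001 (25)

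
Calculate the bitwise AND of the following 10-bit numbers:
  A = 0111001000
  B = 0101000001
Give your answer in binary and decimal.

Apply & to each column (1 only where both bits are 1):
  0111001000
& 0101000001
------------
  0101000000

Answer: 0101000000 (320)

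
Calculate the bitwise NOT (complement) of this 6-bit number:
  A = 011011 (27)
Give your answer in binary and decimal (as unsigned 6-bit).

Flip each bit (0->1, 1->0):
  011011
  100100

Answer: 100100 (36)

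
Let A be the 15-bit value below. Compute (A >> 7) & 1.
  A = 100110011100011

Bit 7 is the 8th from the right.
  100110011100011
         ^
That bit is 1.

Answer: 1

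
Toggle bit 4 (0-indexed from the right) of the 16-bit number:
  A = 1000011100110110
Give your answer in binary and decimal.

Mask = 1 << 4 = 0000000000010000
Bit 4 of A is 1; XOR with the mask flips it to 0.
  1000011100110110
^ 0000000000010000
------------------
  1000011100100110

Answer: 1000011100100110 (34598)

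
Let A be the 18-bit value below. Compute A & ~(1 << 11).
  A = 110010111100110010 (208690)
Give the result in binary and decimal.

Mask = ~(1 << 11) = 111111011111111111
Bit 11 of A is 1, so AND-ing with the mask clears it to 0.
  110010111100110010
& 111111011111111111
--------------------
  110010011100110010

Answer: 110010011100110010 (206642)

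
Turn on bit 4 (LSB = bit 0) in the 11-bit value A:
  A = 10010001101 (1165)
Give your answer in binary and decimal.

Mask = 1 << 4 = 00000010000
Bit 4 of A is 0, so OR-ing with the mask flips it to 1.
  10010001101
| 00000010000
-------------
  10010011101

Answer: 10010011101 (1181)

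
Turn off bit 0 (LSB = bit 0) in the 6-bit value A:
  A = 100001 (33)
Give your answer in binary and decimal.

Mask = ~(1 << 0) = 111110
Bit 0 of A is 1, so AND-ing with the mask clears it to 0.
  100001
& 111110
--------
  100000

Answer: 100000 (32)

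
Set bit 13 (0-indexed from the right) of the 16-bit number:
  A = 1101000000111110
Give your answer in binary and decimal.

Mask = 1 << 13 = 0010000000000000
Bit 13 of A is 0, so OR-ing with the mask flips it to 1.
  1101000000111110
| 0010000000000000
------------------
  1111000000111110

Answer: 1111000000111110 (61502)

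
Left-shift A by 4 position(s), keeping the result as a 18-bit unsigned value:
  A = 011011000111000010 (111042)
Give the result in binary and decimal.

Shift left by 4: drop the top 4 bit(s), append 4 zero(s) on the right.
  011011000111000010  ->  discard [0110], keep [11000111000010], append 0000
= 110001110000100000

Answer: 110001110000100000 (203808)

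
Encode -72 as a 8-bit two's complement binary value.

1. Binary of +72:  01001000
2. Invert bits:     10110111
3. Add 1:           10111000

Answer: 10111000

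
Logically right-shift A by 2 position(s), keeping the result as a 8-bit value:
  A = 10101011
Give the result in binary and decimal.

Logical shift right by 2: drop the bottom 2 bit(s), prepend 2 zero(s) on the left.
  10101011  ->  keep [101010], discard [11], prepend 00
= 00101010

Answer: 00101010 (42)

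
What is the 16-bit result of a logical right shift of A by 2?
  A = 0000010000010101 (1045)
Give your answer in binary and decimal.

Logical shift right by 2: drop the bottom 2 bit(s), prepend 2 zero(s) on the left.
  0000010000010101  ->  keep [00000100000101], discard [01], prepend 00
= 0000000100000101

Answer: 0000000100000101 (261)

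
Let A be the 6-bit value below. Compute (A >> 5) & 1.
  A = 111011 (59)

Bit 5 is the 6th from the right.
  111011
  ^
That bit is 1.

Answer: 1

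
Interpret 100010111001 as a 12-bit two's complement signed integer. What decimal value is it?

MSB is 1, so the value is negative. Find the magnitude:
1. Invert bits:  011101000110
2. Add 1:        011101000111  = 1863
3. Apply sign:   -1863

Answer: -1863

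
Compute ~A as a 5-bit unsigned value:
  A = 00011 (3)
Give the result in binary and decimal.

Flip each bit (0->1, 1->0):
  00011
  11100

Answer: 11100 (28)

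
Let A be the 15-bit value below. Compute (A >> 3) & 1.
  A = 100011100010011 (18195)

Bit 3 is the 4th from the right.
  100011100010011
             ^
That bit is 0.

Answer: 0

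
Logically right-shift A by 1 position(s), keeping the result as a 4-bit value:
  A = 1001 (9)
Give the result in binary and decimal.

Logical shift right by 1: drop the bottom 1 bit(s), prepend 1 zero(s) on the left.
  1001  ->  keep [100], discard [1], prepend 0
= 0100

Answer: 0100 (4)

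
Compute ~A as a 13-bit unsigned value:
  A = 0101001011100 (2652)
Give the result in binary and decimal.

Flip each bit (0->1, 1->0):
  0101001011100
  1010110100011

Answer: 1010110100011 (5539)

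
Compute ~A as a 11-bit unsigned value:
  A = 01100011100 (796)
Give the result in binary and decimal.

Flip each bit (0->1, 1->0):
  01100011100
  10011100011

Answer: 10011100011 (1251)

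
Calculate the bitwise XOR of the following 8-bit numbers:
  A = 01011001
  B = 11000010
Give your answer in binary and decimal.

Apply ^ to each column (1 where bits differ):
  01011001
^ 11000010
----------
  10011011

Answer: 10011011 (155)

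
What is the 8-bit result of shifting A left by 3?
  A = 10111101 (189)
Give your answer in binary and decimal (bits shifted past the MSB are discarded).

Shift left by 3: drop the top 3 bit(s), append 3 zero(s) on the right.
  10111101  ->  discard [101], keep [11101], append 000
= 11101000

Answer: 11101000 (232)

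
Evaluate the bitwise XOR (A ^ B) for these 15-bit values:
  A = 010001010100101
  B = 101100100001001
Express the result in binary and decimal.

Apply ^ to each column (1 where bits differ):
  010001010100101
^ 101100100001001
-----------------
  111101110101100

Answer: 111101110101100 (31660)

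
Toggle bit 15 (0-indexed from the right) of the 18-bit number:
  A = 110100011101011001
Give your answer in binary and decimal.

Mask = 1 << 15 = 001000000000000000
Bit 15 of A is 0; XOR with the mask flips it to 1.
  110100011101011001
^ 001000000000000000
--------------------
  111100011101011001

Answer: 111100011101011001 (247641)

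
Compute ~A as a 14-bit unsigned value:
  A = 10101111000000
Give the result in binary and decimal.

Flip each bit (0->1, 1->0):
  10101111000000
  01010000111111

Answer: 01010000111111 (5183)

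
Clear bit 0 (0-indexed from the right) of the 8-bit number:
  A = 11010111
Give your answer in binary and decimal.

Mask = ~(1 << 0) = 11111110
Bit 0 of A is 1, so AND-ing with the mask clears it to 0.
  11010111
& 11111110
----------
  11010110

Answer: 11010110 (214)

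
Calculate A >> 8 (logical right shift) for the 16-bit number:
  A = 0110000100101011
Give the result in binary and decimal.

Logical shift right by 8: drop the bottom 8 bit(s), prepend 8 zero(s) on the left.
  0110000100101011  ->  keep [01100001], discard [00101011], prepend 00000000
= 0000000001100001

Answer: 0000000001100001 (97)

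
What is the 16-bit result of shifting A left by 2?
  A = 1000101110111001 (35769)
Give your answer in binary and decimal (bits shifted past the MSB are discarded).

Shift left by 2: drop the top 2 bit(s), append 2 zero(s) on the right.
  1000101110111001  ->  discard [10], keep [00101110111001], append 00
= 0010111011100100

Answer: 0010111011100100 (12004)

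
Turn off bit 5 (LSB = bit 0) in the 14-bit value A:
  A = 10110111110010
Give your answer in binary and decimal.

Mask = ~(1 << 5) = 11111111011111
Bit 5 of A is 1, so AND-ing with the mask clears it to 0.
  10110111110010
& 11111111011111
----------------
  10110111010010

Answer: 10110111010010 (11730)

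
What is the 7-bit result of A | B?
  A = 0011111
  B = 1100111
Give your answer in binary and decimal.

Apply | to each column (1 where either bit is 1):
  0011111
| 1100111
---------
  1111111

Answer: 1111111 (127)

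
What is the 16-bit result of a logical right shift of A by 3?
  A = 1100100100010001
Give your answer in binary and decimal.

Logical shift right by 3: drop the bottom 3 bit(s), prepend 3 zero(s) on the left.
  1100100100010001  ->  keep [1100100100010], discard [001], prepend 000
= 0001100100100010

Answer: 0001100100100010 (6434)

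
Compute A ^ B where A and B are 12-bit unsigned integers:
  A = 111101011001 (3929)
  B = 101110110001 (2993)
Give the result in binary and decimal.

Apply ^ to each column (1 where bits differ):
  111101011001
^ 101110110001
--------------
  010011101000

Answer: 010011101000 (1256)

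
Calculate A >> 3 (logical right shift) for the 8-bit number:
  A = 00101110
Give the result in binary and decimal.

Logical shift right by 3: drop the bottom 3 bit(s), prepend 3 zero(s) on the left.
  00101110  ->  keep [00101], discard [110], prepend 000
= 00000101

Answer: 00000101 (5)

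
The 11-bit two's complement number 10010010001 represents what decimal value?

MSB is 1, so the value is negative. Find the magnitude:
1. Invert bits:  01101101110
2. Add 1:        01101101111  = 879
3. Apply sign:   -879

Answer: -879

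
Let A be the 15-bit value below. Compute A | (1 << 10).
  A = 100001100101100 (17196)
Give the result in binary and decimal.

Mask = 1 << 10 = 000010000000000
Bit 10 of A is 0, so OR-ing with the mask flips it to 1.
  100001100101100
| 000010000000000
-----------------
  100011100101100

Answer: 100011100101100 (18220)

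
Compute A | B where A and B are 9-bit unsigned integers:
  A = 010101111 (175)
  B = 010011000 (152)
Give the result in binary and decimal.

Apply | to each column (1 where either bit is 1):
  010101111
| 010011000
-----------
  010111111

Answer: 010111111 (191)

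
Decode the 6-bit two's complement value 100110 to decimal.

MSB is 1, so the value is negative. Find the magnitude:
1. Invert bits:  011001
2. Add 1:        011010  = 26
3. Apply sign:   -26

Answer: -26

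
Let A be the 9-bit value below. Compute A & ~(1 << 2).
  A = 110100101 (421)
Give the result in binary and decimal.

Mask = ~(1 << 2) = 111111011
Bit 2 of A is 1, so AND-ing with the mask clears it to 0.
  110100101
& 111111011
-----------
  110100001

Answer: 110100001 (417)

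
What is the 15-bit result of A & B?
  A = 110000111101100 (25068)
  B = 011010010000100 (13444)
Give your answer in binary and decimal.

Apply & to each column (1 only where both bits are 1):
  110000111101100
& 011010010000100
-----------------
  010000010000100

Answer: 010000010000100 (8324)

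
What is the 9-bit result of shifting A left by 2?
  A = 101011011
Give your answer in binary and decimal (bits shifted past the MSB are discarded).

Shift left by 2: drop the top 2 bit(s), append 2 zero(s) on the right.
  101011011  ->  discard [10], keep [1011011], append 00
= 101101100

Answer: 101101100 (364)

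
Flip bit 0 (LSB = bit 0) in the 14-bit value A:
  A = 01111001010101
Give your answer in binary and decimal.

Mask = 1 << 0 = 00000000000001
Bit 0 of A is 1; XOR with the mask flips it to 0.
  01111001010101
^ 00000000000001
----------------
  01111001010100

Answer: 01111001010100 (7764)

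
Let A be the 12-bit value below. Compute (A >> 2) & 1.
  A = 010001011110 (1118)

Bit 2 is the 3rd from the right.
  010001011110
           ^
That bit is 1.

Answer: 1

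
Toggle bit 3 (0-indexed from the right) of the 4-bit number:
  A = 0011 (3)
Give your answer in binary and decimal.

Mask = 1 << 3 = 1000
Bit 3 of A is 0; XOR with the mask flips it to 1.
  0011
^ 1000
------
  1011

Answer: 1011 (11)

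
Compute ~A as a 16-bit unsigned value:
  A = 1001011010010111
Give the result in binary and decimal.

Flip each bit (0->1, 1->0):
  1001011010010111
  0110100101101000

Answer: 0110100101101000 (26984)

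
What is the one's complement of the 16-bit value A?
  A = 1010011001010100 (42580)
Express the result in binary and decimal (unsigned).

Flip each bit (0->1, 1->0):
  1010011001010100
  0101100110101011

Answer: 0101100110101011 (22955)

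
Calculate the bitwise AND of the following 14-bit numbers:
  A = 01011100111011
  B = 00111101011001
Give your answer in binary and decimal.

Apply & to each column (1 only where both bits are 1):
  01011100111011
& 00111101011001
----------------
  00011100011001

Answer: 00011100011001 (1817)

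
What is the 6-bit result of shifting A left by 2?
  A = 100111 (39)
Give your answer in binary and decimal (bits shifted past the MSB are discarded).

Shift left by 2: drop the top 2 bit(s), append 2 zero(s) on the right.
  100111  ->  discard [10], keep [0111], append 00
= 011100

Answer: 011100 (28)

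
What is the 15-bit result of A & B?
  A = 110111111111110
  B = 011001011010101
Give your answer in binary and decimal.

Apply & to each column (1 only where both bits are 1):
  110111111111110
& 011001011010101
-----------------
  010001011010100

Answer: 010001011010100 (8916)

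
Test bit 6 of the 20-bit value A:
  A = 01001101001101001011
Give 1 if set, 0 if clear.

Bit 6 is the 7th from the right.
  01001101001101001011
               ^
That bit is 1.

Answer: 1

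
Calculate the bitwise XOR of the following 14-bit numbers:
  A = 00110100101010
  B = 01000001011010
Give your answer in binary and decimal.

Apply ^ to each column (1 where bits differ):
  00110100101010
^ 01000001011010
----------------
  01110101110000

Answer: 01110101110000 (7536)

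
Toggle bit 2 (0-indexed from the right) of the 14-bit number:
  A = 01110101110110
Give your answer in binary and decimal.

Mask = 1 << 2 = 00000000000100
Bit 2 of A is 1; XOR with the mask flips it to 0.
  01110101110110
^ 00000000000100
----------------
  01110101110010

Answer: 01110101110010 (7538)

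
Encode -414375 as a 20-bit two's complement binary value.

1. Binary of +414375:  01100101001010100111
2. Invert bits:     10011010110101011000
3. Add 1:           10011010110101011001

Answer: 10011010110101011001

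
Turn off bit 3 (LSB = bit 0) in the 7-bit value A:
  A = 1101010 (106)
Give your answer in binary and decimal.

Mask = ~(1 << 3) = 1110111
Bit 3 of A is 1, so AND-ing with the mask clears it to 0.
  1101010
& 1110111
---------
  1100010

Answer: 1100010 (98)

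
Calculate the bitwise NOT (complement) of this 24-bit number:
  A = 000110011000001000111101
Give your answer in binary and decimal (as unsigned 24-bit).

Flip each bit (0->1, 1->0):
  000110011000001000111101
  111001100111110111000010

Answer: 111001100111110111000010 (15105474)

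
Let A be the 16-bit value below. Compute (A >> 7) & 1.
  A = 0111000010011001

Bit 7 is the 8th from the right.
  0111000010011001
          ^
That bit is 1.

Answer: 1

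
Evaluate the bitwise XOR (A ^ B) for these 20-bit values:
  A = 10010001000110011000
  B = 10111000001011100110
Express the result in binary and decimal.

Apply ^ to each column (1 where bits differ):
  10010001000110011000
^ 10111000001011100110
----------------------
  00101001001101111110

Answer: 00101001001101111110 (168830)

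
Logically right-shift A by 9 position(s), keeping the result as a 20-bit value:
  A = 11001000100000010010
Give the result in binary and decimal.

Logical shift right by 9: drop the bottom 9 bit(s), prepend 9 zero(s) on the left.
  11001000100000010010  ->  keep [11001000100], discard [000010010], prepend 000000000
= 00000000011001000100

Answer: 00000000011001000100 (1604)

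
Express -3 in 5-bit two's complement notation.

1. Binary of +3:  00011
2. Invert bits:     11100
3. Add 1:           11101

Answer: 11101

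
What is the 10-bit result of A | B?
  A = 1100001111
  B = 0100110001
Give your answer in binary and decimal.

Apply | to each column (1 where either bit is 1):
  1100001111
| 0100110001
------------
  1100111111

Answer: 1100111111 (831)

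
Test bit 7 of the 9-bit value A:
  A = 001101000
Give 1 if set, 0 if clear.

Bit 7 is the 8th from the right.
  001101000
   ^
That bit is 0.

Answer: 0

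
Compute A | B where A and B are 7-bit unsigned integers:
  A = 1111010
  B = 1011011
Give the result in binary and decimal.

Apply | to each column (1 where either bit is 1):
  1111010
| 1011011
---------
  1111011

Answer: 1111011 (123)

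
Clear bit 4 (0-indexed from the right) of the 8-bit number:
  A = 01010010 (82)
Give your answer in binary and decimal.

Mask = ~(1 << 4) = 11101111
Bit 4 of A is 1, so AND-ing with the mask clears it to 0.
  01010010
& 11101111
----------
  01000010

Answer: 01000010 (66)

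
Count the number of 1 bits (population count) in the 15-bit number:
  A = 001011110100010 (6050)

001011110100010
1-bits at positions (from bit 0 = LSB): 1, 5, 7, 8, 9, 10, 12
Count = 7

Answer: 7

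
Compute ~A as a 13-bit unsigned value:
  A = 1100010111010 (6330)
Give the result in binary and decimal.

Flip each bit (0->1, 1->0):
  1100010111010
  0011101000101

Answer: 0011101000101 (1861)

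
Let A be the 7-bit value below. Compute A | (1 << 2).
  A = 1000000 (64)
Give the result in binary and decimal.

Mask = 1 << 2 = 0000100
Bit 2 of A is 0, so OR-ing with the mask flips it to 1.
  1000000
| 0000100
---------
  1000100

Answer: 1000100 (68)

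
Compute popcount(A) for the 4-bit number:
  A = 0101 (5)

0101
1-bits at positions (from bit 0 = LSB): 0, 2
Count = 2

Answer: 2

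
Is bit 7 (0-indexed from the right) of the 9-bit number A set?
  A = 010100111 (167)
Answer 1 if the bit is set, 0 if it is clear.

Bit 7 is the 8th from the right.
  010100111
   ^
That bit is 1.

Answer: 1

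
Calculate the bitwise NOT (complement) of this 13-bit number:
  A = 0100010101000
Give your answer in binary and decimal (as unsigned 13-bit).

Flip each bit (0->1, 1->0):
  0100010101000
  1011101010111

Answer: 1011101010111 (5975)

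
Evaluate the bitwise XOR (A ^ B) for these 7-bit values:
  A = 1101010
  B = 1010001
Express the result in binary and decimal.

Apply ^ to each column (1 where bits differ):
  1101010
^ 1010001
---------
  0111011

Answer: 0111011 (59)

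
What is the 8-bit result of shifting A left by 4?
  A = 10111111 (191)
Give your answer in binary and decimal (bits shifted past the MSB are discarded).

Shift left by 4: drop the top 4 bit(s), append 4 zero(s) on the right.
  10111111  ->  discard [1011], keep [1111], append 0000
= 11110000

Answer: 11110000 (240)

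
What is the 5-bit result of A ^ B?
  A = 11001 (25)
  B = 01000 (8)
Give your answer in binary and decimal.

Apply ^ to each column (1 where bits differ):
  11001
^ 01000
-------
  10001

Answer: 10001 (17)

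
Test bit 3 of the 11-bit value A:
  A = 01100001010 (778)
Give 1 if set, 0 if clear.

Bit 3 is the 4th from the right.
  01100001010
         ^
That bit is 1.

Answer: 1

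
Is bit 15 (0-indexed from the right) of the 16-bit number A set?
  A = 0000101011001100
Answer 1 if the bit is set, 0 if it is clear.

Bit 15 is the 16th from the right.
  0000101011001100
  ^
That bit is 0.

Answer: 0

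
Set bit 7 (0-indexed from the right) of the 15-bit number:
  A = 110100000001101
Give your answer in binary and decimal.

Mask = 1 << 7 = 000000010000000
Bit 7 of A is 0, so OR-ing with the mask flips it to 1.
  110100000001101
| 000000010000000
-----------------
  110100010001101

Answer: 110100010001101 (26765)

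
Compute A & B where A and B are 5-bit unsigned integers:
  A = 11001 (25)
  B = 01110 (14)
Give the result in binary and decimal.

Apply & to each column (1 only where both bits are 1):
  11001
& 01110
-------
  01000

Answer: 01000 (8)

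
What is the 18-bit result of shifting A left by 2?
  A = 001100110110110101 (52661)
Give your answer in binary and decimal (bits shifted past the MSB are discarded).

Shift left by 2: drop the top 2 bit(s), append 2 zero(s) on the right.
  001100110110110101  ->  discard [00], keep [1100110110110101], append 00
= 110011011011010100

Answer: 110011011011010100 (210644)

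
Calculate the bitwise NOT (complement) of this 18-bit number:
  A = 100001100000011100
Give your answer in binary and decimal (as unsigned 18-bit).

Flip each bit (0->1, 1->0):
  100001100000011100
  011110011111100011

Answer: 011110011111100011 (124899)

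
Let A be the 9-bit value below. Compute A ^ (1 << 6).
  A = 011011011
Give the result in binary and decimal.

Mask = 1 << 6 = 001000000
Bit 6 of A is 1; XOR with the mask flips it to 0.
  011011011
^ 001000000
-----------
  010011011

Answer: 010011011 (155)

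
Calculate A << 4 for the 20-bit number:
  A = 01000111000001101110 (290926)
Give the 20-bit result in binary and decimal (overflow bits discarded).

Shift left by 4: drop the top 4 bit(s), append 4 zero(s) on the right.
  01000111000001101110  ->  discard [0100], keep [0111000001101110], append 0000
= 01110000011011100000

Answer: 01110000011011100000 (460512)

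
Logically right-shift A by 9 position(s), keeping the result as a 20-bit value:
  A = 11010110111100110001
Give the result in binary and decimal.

Logical shift right by 9: drop the bottom 9 bit(s), prepend 9 zero(s) on the left.
  11010110111100110001  ->  keep [11010110111], discard [100110001], prepend 000000000
= 00000000011010110111

Answer: 00000000011010110111 (1719)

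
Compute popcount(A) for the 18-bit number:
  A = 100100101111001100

100100101111001100
1-bits at positions (from bit 0 = LSB): 2, 3, 6, 7, 8, 9, 11, 14, 17
Count = 9

Answer: 9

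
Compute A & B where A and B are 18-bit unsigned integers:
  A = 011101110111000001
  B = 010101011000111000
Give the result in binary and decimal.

Apply & to each column (1 only where both bits are 1):
  011101110111000001
& 010101011000111000
--------------------
  010101010000000000

Answer: 010101010000000000 (87040)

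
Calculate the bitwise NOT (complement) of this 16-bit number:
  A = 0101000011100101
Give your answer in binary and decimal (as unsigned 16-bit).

Flip each bit (0->1, 1->0):
  0101000011100101
  1010111100011010

Answer: 1010111100011010 (44826)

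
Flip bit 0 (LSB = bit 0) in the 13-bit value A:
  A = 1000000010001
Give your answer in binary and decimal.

Mask = 1 << 0 = 0000000000001
Bit 0 of A is 1; XOR with the mask flips it to 0.
  1000000010001
^ 0000000000001
---------------
  1000000010000

Answer: 1000000010000 (4112)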